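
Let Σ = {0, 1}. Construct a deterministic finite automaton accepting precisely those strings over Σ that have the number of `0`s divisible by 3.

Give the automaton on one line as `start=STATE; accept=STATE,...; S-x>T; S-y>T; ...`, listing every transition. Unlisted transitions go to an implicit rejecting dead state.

start=s0; accept=s0; s0-0>s1; s0-1>s0; s1-0>s2; s1-1>s1; s2-0>s0; s2-1>s2

Keep the running count of `0`s modulo 3: each `0` advances along the cycle s0 → s1 → s2 → s0 while other symbols loop. Accept at s0.
With 3 states:
        0   1  
>* s0   s1  s0 
   s1   s2  s1 
   s2   s0  s2 
(> = start, * = accepting)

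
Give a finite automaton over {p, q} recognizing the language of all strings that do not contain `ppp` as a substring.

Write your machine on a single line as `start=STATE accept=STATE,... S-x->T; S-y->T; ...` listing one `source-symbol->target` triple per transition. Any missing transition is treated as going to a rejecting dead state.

start=A; accept=A,B,C; A-p->B; A-q->A; B-p->C; B-q->A; C-p->D; C-q->A; D-p->D; D-q->D

This is the complement of 'contains `ppp`'. Use the same substring-matching states — A through D holding how much of `ppp` has just been matched — but flip the accepting set: everything except the trap D accepts.
A 4-state machine:
       p  q 
>* A   B  A 
 * B   C  A 
 * C   D  A 
   D   D  D 
(> = start, * = accepting)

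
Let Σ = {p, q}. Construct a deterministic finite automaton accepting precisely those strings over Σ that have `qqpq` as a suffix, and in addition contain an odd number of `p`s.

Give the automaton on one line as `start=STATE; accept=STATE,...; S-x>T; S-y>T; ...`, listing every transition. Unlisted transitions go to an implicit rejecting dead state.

start=s0; accept=s5; s0-p>s1; s0-q>s2; s1-p>s0; s1-q>s1; s2-p>s1; s2-q>s3; s3-p>s4; s3-q>s3; s4-p>s0; s4-q>s5; s5-p>s0; s5-q>s1

Run two small machines in parallel and take their product. One (5 states) tracks how much of the suffix `qqpq` has currently been matched; the other (2 states) tracks the count of `p`s modulo 2. Each combined state is a pair, one component from each; accept when both components accept. Equivalent product states are then merged.
6 states suffice.
        p   q  
>  s0   s1  s2 
   s1   s0  s1 
   s2   s1  s3 
   s3   s4  s3 
   s4   s0  s5 
 * s5   s0  s1 
(> = start, * = accepting)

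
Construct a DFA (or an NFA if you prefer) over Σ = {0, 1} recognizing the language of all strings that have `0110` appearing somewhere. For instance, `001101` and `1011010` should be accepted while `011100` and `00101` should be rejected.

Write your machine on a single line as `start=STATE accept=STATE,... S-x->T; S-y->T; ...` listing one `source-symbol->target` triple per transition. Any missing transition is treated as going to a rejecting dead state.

States q0..q3 record the length of the longest prefix of `0110` that matches the current input suffix. Reaching q4 means `0110` has been seen, and we stay there forever. Accept from q4.
With 5 states:
        0   1  
>  q0   q1  q0 
   q1   q1  q2 
   q2   q1  q3 
   q3   q4  q0 
 * q4   q4  q4 
(> = start, * = accepting)

start=q0; accept=q4; q0-0->q1; q0-1->q0; q1-0->q1; q1-1->q2; q2-0->q1; q2-1->q3; q3-0->q4; q3-1->q0; q4-0->q4; q4-1->q4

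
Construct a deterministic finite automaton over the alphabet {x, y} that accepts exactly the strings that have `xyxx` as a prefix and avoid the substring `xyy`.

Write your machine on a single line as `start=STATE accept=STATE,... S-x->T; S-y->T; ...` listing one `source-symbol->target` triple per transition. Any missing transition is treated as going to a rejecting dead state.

start=q0; accept=q8,q9; q0-x->q1; q0-y->q2; q1-x->q3; q1-y->q4; q2-x->q3; q2-y->q2; q3-x->q3; q3-y->q5; q4-x->q6; q4-y->q7; q5-x->q3; q5-y->q7; q6-x->q8; q6-y->q5; q7-x->q7; q7-y->q7; q8-x->q8; q8-y->q9; q9-x->q8; q9-y->q10; q10-x->q10; q10-y->q10

Run two small machines in parallel and take their product. One (6 states) tracks whether the input so far still matches the prefix `xyxx`; the other (4 states) tracks partial matches of the forbidden pattern `xyy`. Each combined state is a pair, one component from each; accept when both components accept.
An 11-state machine:
          x    y  
>  q0     q1   q2 
   q1     q3   q4 
   q2     q3   q2 
   q3     q3   q5 
   q4     q6   q7 
   q5     q3   q7 
   q6     q8   q5 
   q7     q7   q7 
 * q8     q8   q9 
 * q9     q8  q10 
   q10   q10  q10 
(> = start, * = accepting)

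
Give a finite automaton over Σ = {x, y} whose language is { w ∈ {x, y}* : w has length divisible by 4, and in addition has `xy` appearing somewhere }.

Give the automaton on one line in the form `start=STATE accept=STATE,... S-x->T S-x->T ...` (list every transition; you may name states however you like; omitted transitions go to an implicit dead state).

start=A accept=K A-x->B A-y->C B-x->D B-y->E C-x->D C-y->F D-x->G D-y->H E-x->H E-y->H F-x->G F-y->I G-x->J G-y->K H-x->K H-y->K I-x->J I-y->A J-x->B J-y->L K-x->L K-y->L L-x->E L-y->E

Run two small machines in parallel and take their product. The first has 4 states tracking the input length modulo 4; the second has 3 states tracking whether and how much of `xy` has been seen. A product state is a pair (one from each), accepting exactly when both do.
A 12-state machine:
       x  y 
>  A   B  C 
   B   D  E 
   C   D  F 
   D   G  H 
   E   H  H 
   F   G  I 
   G   J  K 
   H   K  K 
   I   J  A 
   J   B  L 
 * K   L  L 
   L   E  E 
(> = start, * = accepting)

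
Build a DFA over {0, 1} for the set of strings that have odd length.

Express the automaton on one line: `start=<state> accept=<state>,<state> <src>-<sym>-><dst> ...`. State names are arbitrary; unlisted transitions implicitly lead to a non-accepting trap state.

start=A accept=B A-0->B A-1->B B-0->A B-1->A

Count input length modulo 2: every symbol advances one step around the cycle A → B → A. Accept at B.
       0  1 
>  A   B  B 
 * B   A  A 
(> = start, * = accepting)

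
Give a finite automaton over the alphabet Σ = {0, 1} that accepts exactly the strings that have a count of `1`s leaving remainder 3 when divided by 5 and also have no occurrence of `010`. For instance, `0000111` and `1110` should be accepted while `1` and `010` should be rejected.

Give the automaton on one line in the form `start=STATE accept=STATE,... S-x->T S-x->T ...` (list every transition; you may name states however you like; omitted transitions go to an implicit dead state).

start=q0 accept=q9,q10,q11 q0-0->q1 q0-1->q2 q1-0->q1 q1-1->q3 q2-0->q4 q2-1->q5 q3-0->q6 q3-1->q5 q4-0->q4 q4-1->q7 q5-0->q8 q5-1->q9 q6-0->q6 q6-1->q6 q7-0->q6 q7-1->q9 q8-0->q8 q8-1->q10 q9-0->q11 q9-1->q12 q10-0->q6 q10-1->q12 q11-0->q11 q11-1->q13 q12-0->q14 q12-1->q0 q13-0->q6 q13-1->q0 q14-0->q14 q14-1->q15 q15-0->q6 q15-1->q2

Handle the two conditions separately and then intersect. One (5 states) tracks the count of `1`s modulo 5; the other (4 states) tracks partial matches of the forbidden pattern `010`. Each combined state is a pair, one component from each; accept when both components accept. Minimizing collapses redundant product states.
With 16 states:
          0    1  
>  q0     q1   q2 
   q1     q1   q3 
   q2     q4   q5 
   q3     q6   q5 
   q4     q4   q7 
   q5     q8   q9 
   q6     q6   q6 
   q7     q6   q9 
   q8     q8  q10 
 * q9    q11  q12 
 * q10    q6  q12 
 * q11   q11  q13 
   q12   q14   q0 
   q13    q6   q0 
   q14   q14  q15 
   q15    q6   q2 
(> = start, * = accepting)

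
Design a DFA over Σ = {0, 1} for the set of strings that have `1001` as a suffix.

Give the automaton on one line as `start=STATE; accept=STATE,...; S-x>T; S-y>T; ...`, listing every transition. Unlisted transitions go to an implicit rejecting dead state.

start=A; accept=E; A-0>A; A-1>B; B-0>C; B-1>B; C-0>D; C-1>B; D-0>A; D-1>E; E-0>C; E-1>B

Let each state record the length of the longest suffix of the input read so far that is also a prefix of `1001`. B means the last symbol is `1`; C means the last 2 symbols are `10`; D means the last 3 symbols are `100`; E means the last 4 symbols are `1001`. Accept only at E, where the string currently ends in `1001`.
       0  1 
>  A   A  B 
   B   C  B 
   C   D  B 
   D   A  E 
 * E   C  B 
(> = start, * = accepting)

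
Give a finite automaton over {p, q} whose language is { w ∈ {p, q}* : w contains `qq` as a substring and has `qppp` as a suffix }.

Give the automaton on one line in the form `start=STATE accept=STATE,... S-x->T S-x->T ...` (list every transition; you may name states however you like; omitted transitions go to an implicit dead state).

Run two small machines in parallel and take their product. One (3 states) tracks whether and how much of `qq` has been seen; the other (5 states) tracks how much of the suffix `qppp` has currently been matched. Each combined state is a pair, one component from each; accept when both components accept. After merging equivalent states the machine shrinks.
With 7 states:
        p   q  
>  S0   S0  S1 
   S1   S0  S2 
   S2   S3  S2 
   S3   S4  S2 
   S4   S5  S2 
 * S5   S6  S2 
   S6   S6  S2 
(> = start, * = accepting)

start=S0 accept=S5 S0-p->S0 S0-q->S1 S1-p->S0 S1-q->S2 S2-p->S3 S2-q->S2 S3-p->S4 S3-q->S2 S4-p->S5 S4-q->S2 S5-p->S6 S5-q->S2 S6-p->S6 S6-q->S2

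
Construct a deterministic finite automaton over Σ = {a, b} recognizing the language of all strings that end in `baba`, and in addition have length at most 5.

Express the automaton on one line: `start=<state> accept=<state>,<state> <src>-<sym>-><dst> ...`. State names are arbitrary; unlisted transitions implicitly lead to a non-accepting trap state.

start=q0 accept=q7 q0-a->q1 q0-b->q2 q1-a->q3 q1-b->q4 q2-a->q5 q2-b->q4 q3-a->q3 q3-b->q3 q4-a->q5 q4-b->q3 q5-a->q3 q5-b->q6 q6-a->q7 q6-b->q3 q7-a->q3 q7-b->q3

Handle the two conditions separately and then intersect. One (5 states) tracks how much of the suffix `baba` has currently been matched; the other (7 states) tracks the input length, saturating at 6. Each combined state is a pair, one component from each; accept when both components accept. Minimizing collapses redundant product states.
An 8-state machine:
        a   b  
>  q0   q1  q2 
   q1   q3  q4 
   q2   q5  q4 
   q3   q3  q3 
   q4   q5  q3 
   q5   q3  q6 
   q6   q7  q3 
 * q7   q3  q3 
(> = start, * = accepting)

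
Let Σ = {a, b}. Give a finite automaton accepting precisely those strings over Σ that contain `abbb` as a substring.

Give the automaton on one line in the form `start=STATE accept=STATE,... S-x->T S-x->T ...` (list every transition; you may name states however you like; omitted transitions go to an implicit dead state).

States q0..q3 record the length of the longest prefix of `abbb` that matches the current input suffix. Reaching q4 means `abbb` has been seen, and we stay there forever. Accept from q4.
5 states suffice.
        a   b  
>  q0   q1  q0 
   q1   q1  q2 
   q2   q1  q3 
   q3   q1  q4 
 * q4   q4  q4 
(> = start, * = accepting)

start=q0 accept=q4 q0-a->q1 q0-b->q0 q1-a->q1 q1-b->q2 q2-a->q1 q2-b->q3 q3-a->q1 q3-b->q4 q4-a->q4 q4-b->q4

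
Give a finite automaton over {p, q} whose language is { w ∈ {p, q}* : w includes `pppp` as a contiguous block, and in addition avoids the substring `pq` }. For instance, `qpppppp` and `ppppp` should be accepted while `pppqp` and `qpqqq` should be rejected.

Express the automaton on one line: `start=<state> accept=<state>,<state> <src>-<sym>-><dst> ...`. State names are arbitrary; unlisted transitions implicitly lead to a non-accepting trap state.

Handle the two conditions separately and then intersect. One (5 states) tracks whether and how much of `pppp` has been seen; the other (3 states) tracks partial matches of the forbidden pattern `pq`. Each combined state is a pair, one component from each; accept when both components accept.
10 states suffice.
       p  q 
>  A   B  A 
   B   C  D 
   C   E  D 
   D   F  D 
   E   G  D 
   F   H  D 
 * G   G  I 
   H   J  D 
   I   I  I 
   J   I  D 
(> = start, * = accepting)

start=A accept=G A-p->B A-q->A B-p->C B-q->D C-p->E C-q->D D-p->F D-q->D E-p->G E-q->D F-p->H F-q->D G-p->G G-q->I H-p->J H-q->D I-p->I I-q->I J-p->I J-q->D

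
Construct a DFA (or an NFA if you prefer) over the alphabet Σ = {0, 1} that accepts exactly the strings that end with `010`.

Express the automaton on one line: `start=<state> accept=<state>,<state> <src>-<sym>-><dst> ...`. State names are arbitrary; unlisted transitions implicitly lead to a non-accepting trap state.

Remember how much of `010` the current input suffix matches. State S0 means no match yet; S1 means the last symbol is `0`; S2 means the last 2 symbols are `01`; S3 means the last 3 symbols are `010`. Only S3 accepts. On a mismatch, fall back to the longest proper suffix that is still a prefix of `010`.
        0   1  
>  S0   S1  S0 
   S1   S1  S2 
   S2   S3  S0 
 * S3   S1  S2 
(> = start, * = accepting)

start=S0 accept=S3 S0-0->S1 S0-1->S0 S1-0->S1 S1-1->S2 S2-0->S3 S2-1->S0 S3-0->S1 S3-1->S2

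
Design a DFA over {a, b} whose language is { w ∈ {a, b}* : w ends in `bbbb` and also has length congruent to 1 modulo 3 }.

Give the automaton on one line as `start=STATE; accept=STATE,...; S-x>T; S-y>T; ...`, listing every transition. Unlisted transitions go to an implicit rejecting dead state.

Handle the two conditions separately and then intersect. The first has 5 states tracking how much of the suffix `bbbb` has currently been matched; the second has 3 states tracking the input length modulo 3. A product state is a pair (one from each), accepting exactly when both do. Minimizing collapses redundant product states.
        a   b  
>  S0   S1  S2 
   S1   S3  S3 
   S2   S3  S4 
   S3   S0  S0 
   S4   S0  S5 
   S5   S1  S6 
 * S6   S3  S4 
(> = start, * = accepting)

start=S0; accept=S6; S0-a>S1; S0-b>S2; S1-a>S3; S1-b>S3; S2-a>S3; S2-b>S4; S3-a>S0; S3-b>S0; S4-a>S0; S4-b>S5; S5-a>S1; S5-b>S6; S6-a>S3; S6-b>S4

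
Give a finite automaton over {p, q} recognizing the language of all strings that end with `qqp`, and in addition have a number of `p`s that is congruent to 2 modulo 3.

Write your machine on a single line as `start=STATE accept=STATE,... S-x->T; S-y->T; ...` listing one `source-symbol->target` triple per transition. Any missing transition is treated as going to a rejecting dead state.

Run two small machines in parallel and take their product. The first has 4 states tracking how much of the suffix `qqp` has currently been matched; the second has 3 states tracking the count of `p`s modulo 3. A product state is a pair (one from each), accepting exactly when both do.
12 states suffice.
       p  q 
>  A   B  C 
   B   D  E 
   C   B  F 
   D   A  G 
   E   D  H 
   F   I  F 
   G   A  J 
   H   K  H 
   I   D  E 
   J   L  J 
 * K   A  G 
   L   B  C 
(> = start, * = accepting)

start=A; accept=K; A-p->B; A-q->C; B-p->D; B-q->E; C-p->B; C-q->F; D-p->A; D-q->G; E-p->D; E-q->H; F-p->I; F-q->F; G-p->A; G-q->J; H-p->K; H-q->H; I-p->D; I-q->E; J-p->L; J-q->J; K-p->A; K-q->G; L-p->B; L-q->C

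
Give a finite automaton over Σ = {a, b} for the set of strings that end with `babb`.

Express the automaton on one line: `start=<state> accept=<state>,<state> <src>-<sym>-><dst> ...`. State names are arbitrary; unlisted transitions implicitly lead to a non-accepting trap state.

Let each state record the length of the longest suffix of the input read so far that is also a prefix of `babb`. s1 means the last symbol is `b`; s2 means the last 2 symbols are `ba`; s3 means the last 3 symbols are `bab`; s4 means the last 4 symbols are `babb`. Accept only at s4, where the string currently ends in `babb`.
A 5-state machine:
        a   b  
>  s0   s0  s1 
   s1   s2  s1 
   s2   s0  s3 
   s3   s2  s4 
 * s4   s2  s1 
(> = start, * = accepting)

start=s0 accept=s4 s0-a->s0 s0-b->s1 s1-a->s2 s1-b->s1 s2-a->s0 s2-b->s3 s3-a->s2 s3-b->s4 s4-a->s2 s4-b->s1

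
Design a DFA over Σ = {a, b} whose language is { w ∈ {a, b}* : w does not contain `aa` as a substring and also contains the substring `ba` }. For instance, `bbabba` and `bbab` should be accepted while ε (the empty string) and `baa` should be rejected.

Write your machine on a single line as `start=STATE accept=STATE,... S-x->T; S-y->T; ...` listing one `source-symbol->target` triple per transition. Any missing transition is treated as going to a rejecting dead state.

start=S0; accept=S4,S5; S0-a->S1; S0-b->S2; S1-a->S3; S1-b->S2; S2-a->S4; S2-b->S2; S3-a->S3; S3-b->S3; S4-a->S3; S4-b->S5; S5-a->S4; S5-b->S5

Build one automaton per condition and run them in lockstep. The first has 3 states tracking partial matches of the forbidden pattern `aa`; the second has 3 states tracking whether and how much of `ba` has been seen. A product state is a pair (one from each), accepting exactly when both do. Minimizing collapses redundant product states.
        a   b  
>  S0   S1  S2 
   S1   S3  S2 
   S2   S4  S2 
   S3   S3  S3 
 * S4   S3  S5 
 * S5   S4  S5 
(> = start, * = accepting)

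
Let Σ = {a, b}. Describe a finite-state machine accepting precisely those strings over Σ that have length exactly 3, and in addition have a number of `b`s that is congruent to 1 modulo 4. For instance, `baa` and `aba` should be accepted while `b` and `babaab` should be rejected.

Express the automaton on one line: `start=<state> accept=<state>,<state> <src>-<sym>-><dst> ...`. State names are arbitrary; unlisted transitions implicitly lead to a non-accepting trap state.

start=s0 accept=s7 s0-a->s1 s0-b->s2 s1-a->s3 s1-b->s4 s2-a->s4 s2-b->s5 s3-a->s6 s3-b->s7 s4-a->s7 s4-b->s8 s5-a->s8 s5-b->s9 s6-a->s10 s6-b->s11 s7-a->s11 s7-b->s12 s8-a->s12 s8-b->s13 s9-a->s13 s9-b->s10 s10-a->s10 s10-b->s11 s11-a->s11 s11-b->s12 s12-a->s12 s12-b->s13 s13-a->s13 s13-b->s10

Build one automaton per condition and run them in lockstep. The first has 5 states tracking the input length, saturating at 4; the second has 4 states tracking the count of `b`s modulo 4. A product state is a pair (one from each), accepting exactly when both do.
With 14 states:
          a    b  
>  s0     s1   s2 
   s1     s3   s4 
   s2     s4   s5 
   s3     s6   s7 
   s4     s7   s8 
   s5     s8   s9 
   s6    s10  s11 
 * s7    s11  s12 
   s8    s12  s13 
   s9    s13  s10 
   s10   s10  s11 
   s11   s11  s12 
   s12   s12  s13 
   s13   s13  s10 
(> = start, * = accepting)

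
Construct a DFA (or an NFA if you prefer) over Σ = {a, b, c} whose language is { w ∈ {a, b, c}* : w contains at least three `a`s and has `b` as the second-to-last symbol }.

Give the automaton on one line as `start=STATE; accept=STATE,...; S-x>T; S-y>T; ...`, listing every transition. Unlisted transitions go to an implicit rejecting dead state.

Handle the two conditions separately and then intersect. The first has 5 states tracking the count of `a`s, saturating at 4; the second has 13 states tracking the last 2 symbols read. A product state is a pair (one from each), accepting exactly when both do. Minimizing collapses redundant product states.
        a   b   c  
>  s0   s1  s0  s0 
   s1   s2  s1  s1 
   s2   s3  s4  s2 
   s3   s3  s5  s3 
   s4   s6  s4  s2 
   s5   s6  s7  s6 
 * s6   s3  s5  s3 
 * s7   s6  s7  s6 
(> = start, * = accepting)

start=s0; accept=s6,s7; s0-a>s1; s0-b>s0; s0-c>s0; s1-a>s2; s1-b>s1; s1-c>s1; s2-a>s3; s2-b>s4; s2-c>s2; s3-a>s3; s3-b>s5; s3-c>s3; s4-a>s6; s4-b>s4; s4-c>s2; s5-a>s6; s5-b>s7; s5-c>s6; s6-a>s3; s6-b>s5; s6-c>s3; s7-a>s6; s7-b>s7; s7-c>s6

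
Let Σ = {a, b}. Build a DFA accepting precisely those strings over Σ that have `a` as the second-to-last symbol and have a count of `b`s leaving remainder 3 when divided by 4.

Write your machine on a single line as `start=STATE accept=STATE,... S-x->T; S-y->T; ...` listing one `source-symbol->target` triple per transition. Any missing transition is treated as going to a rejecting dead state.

start=S0; accept=S12,S15; S0-a->S1; S0-b->S2; S1-a->S3; S1-b->S4; S2-a->S5; S2-b->S6; S3-a->S3; S3-b->S4; S4-a->S5; S4-b->S6; S5-a->S7; S5-b->S8; S6-a->S9; S6-b->S10; S7-a->S7; S7-b->S8; S8-a->S9; S8-b->S10; S9-a->S11; S9-b->S12; S10-a->S13; S10-b->S14; S11-a->S11; S11-b->S12; S12-a->S13; S12-b->S14; S13-a->S15; S13-b->S16; S14-a->S17; S14-b->S18; S15-a->S15; S15-b->S16; S16-a->S17; S16-b->S18; S17-a->S3; S17-b->S4; S18-a->S5; S18-b->S6

Run two small machines in parallel and take their product. One (7 states) tracks the last 2 symbols read; the other (4 states) tracks the count of `b`s modulo 4. Each combined state is a pair, one component from each; accept when both components accept.
With 19 states:
          a    b  
>  S0     S1   S2 
   S1     S3   S4 
   S2     S5   S6 
   S3     S3   S4 
   S4     S5   S6 
   S5     S7   S8 
   S6     S9  S10 
   S7     S7   S8 
   S8     S9  S10 
   S9    S11  S12 
   S10   S13  S14 
   S11   S11  S12 
 * S12   S13  S14 
   S13   S15  S16 
   S14   S17  S18 
 * S15   S15  S16 
   S16   S17  S18 
   S17    S3   S4 
   S18    S5   S6 
(> = start, * = accepting)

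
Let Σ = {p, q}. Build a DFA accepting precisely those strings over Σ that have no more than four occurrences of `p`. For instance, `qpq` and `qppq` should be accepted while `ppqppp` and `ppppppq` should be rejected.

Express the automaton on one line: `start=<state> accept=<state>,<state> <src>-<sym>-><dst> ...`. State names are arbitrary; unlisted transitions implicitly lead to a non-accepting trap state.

start=A accept=A,B,C,D,E A-p->B A-q->A B-p->C B-q->B C-p->D C-q->C D-p->E D-q->D E-p->F E-q->E F-p->F F-q->F

Only the number of `p`s matters, and only up to 5. Make a chain A → B → C → D → E → F advanced by each `p` (with F absorbing); every other symbol self-loops. The accepting set is {A, B, C, D, E}.
6 states suffice.
       p  q 
>* A   B  A 
 * B   C  B 
 * C   D  C 
 * D   E  D 
 * E   F  E 
   F   F  F 
(> = start, * = accepting)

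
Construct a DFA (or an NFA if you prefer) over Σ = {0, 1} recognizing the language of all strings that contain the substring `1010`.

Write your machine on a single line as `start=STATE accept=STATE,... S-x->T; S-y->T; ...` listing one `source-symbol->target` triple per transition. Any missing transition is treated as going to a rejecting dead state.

Track how much of `1010` has been matched so far: state s0 is no progress, s4 is the absorbing accept state reached once `1010` has occurred. Intermediate states record partial matches; on a mismatch, fall back to the longest reusable overlap.
With 5 states:
        0   1  
>  s0   s0  s1 
   s1   s2  s1 
   s2   s0  s3 
   s3   s4  s1 
 * s4   s4  s4 
(> = start, * = accepting)

start=s0; accept=s4; s0-0->s0; s0-1->s1; s1-0->s2; s1-1->s1; s2-0->s0; s2-1->s3; s3-0->s4; s3-1->s1; s4-0->s4; s4-1->s4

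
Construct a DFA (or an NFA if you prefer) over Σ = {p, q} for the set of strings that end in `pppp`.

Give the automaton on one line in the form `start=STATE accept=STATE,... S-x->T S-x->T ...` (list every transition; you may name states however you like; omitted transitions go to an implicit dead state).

start=A accept=E A-p->B A-q->A B-p->C B-q->A C-p->D C-q->A D-p->E D-q->A E-p->E E-q->A

Let each state record the length of the longest suffix of the input read so far that is also a prefix of `pppp`. B means the last symbol is `p`; C means the last 2 symbols are `pp`; D means the last 3 symbols are `ppp`; E means the last 4 symbols are `pppp`. Accept only at E, where the string currently ends in `pppp`.
A 5-state machine:
       p  q 
>  A   B  A 
   B   C  A 
   C   D  A 
   D   E  A 
 * E   E  A 
(> = start, * = accepting)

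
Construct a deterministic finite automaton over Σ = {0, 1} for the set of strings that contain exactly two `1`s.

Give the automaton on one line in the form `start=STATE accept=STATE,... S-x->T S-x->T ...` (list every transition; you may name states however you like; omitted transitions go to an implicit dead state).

start=q0 accept=q2 q0-0->q0 q0-1->q1 q1-0->q1 q1-1->q2 q2-0->q2 q2-1->q3 q3-0->q3 q3-1->q3

Only the number of `1`s matters, and only up to 3. Make a chain q0 → q1 → q2 → q3 advanced by each `1` (with q3 absorbing); every other symbol self-loops. The accepting set is {q2}.
        0   1  
>  q0   q0  q1 
   q1   q1  q2 
 * q2   q2  q3 
   q3   q3  q3 
(> = start, * = accepting)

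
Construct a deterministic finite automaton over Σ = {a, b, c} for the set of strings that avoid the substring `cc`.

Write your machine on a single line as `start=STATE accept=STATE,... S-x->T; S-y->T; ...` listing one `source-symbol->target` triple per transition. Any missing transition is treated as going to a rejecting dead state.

start=s0; accept=s0,s1; s0-a->s0; s0-b->s0; s0-c->s1; s1-a->s0; s1-b->s0; s1-c->s2; s2-a->s2; s2-b->s2; s2-c->s2

This is the complement of 'contains `cc`'. Use the same substring-matching states — s0 through s2 holding how much of `cc` has just been matched — but flip the accepting set: everything except the trap s2 accepts.
3 states suffice.
        a   b   c  
>* s0   s0  s0  s1 
 * s1   s0  s0  s2 
   s2   s2  s2  s2 
(> = start, * = accepting)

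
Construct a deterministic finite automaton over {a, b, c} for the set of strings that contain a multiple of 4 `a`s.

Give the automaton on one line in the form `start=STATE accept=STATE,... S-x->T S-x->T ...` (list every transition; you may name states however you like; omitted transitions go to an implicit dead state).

Keep the running count of `a`s modulo 4: each `a` advances along the cycle s0 → s1 → s2 → s3 → s0 while other symbols loop. Accept at s0.
4 states suffice.
        a   b   c  
>* s0   s1  s0  s0 
   s1   s2  s1  s1 
   s2   s3  s2  s2 
   s3   s0  s3  s3 
(> = start, * = accepting)

start=s0 accept=s0 s0-a->s1 s0-b->s0 s0-c->s0 s1-a->s2 s1-b->s1 s1-c->s1 s2-a->s3 s2-b->s2 s2-c->s2 s3-a->s0 s3-b->s3 s3-c->s3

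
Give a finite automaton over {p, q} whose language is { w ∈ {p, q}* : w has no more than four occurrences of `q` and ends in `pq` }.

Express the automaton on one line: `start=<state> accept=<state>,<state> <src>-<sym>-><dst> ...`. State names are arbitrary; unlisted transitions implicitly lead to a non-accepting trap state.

Run two small machines in parallel and take their product. The first has 6 states tracking the count of `q`s, saturating at 5; the second has 3 states tracking how much of the suffix `pq` has currently been matched. A product state is a pair (one from each), accepting exactly when both do. After merging equivalent states the machine shrinks.
          p    q  
>  S0     S1   S2 
   S1     S1   S3 
   S2     S4   S5 
 * S3     S4   S5 
   S4     S4   S6 
   S5     S7   S8 
 * S6     S7   S8 
   S7     S7   S9 
   S8    S10  S11 
 * S9    S10  S11 
   S10   S10  S12 
   S11   S11  S11 
 * S12   S11  S11 
(> = start, * = accepting)

start=S0 accept=S3,S6,S9,S12 S0-p->S1 S0-q->S2 S1-p->S1 S1-q->S3 S2-p->S4 S2-q->S5 S3-p->S4 S3-q->S5 S4-p->S4 S4-q->S6 S5-p->S7 S5-q->S8 S6-p->S7 S6-q->S8 S7-p->S7 S7-q->S9 S8-p->S10 S8-q->S11 S9-p->S10 S9-q->S11 S10-p->S10 S10-q->S12 S11-p->S11 S11-q->S11 S12-p->S11 S12-q->S11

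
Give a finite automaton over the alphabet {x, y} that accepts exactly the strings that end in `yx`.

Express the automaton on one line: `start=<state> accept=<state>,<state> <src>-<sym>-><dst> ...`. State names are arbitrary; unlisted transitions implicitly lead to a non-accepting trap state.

Let each state record the length of the longest suffix of the input read so far that is also a prefix of `yx`. B means the last symbol is `y`; C means the last 2 symbols are `yx`. Accept only at C, where the string currently ends in `yx`.
       x  y 
>  A   A  B 
   B   C  B 
 * C   A  B 
(> = start, * = accepting)

start=A accept=C A-x->A A-y->B B-x->C B-y->B C-x->A C-y->B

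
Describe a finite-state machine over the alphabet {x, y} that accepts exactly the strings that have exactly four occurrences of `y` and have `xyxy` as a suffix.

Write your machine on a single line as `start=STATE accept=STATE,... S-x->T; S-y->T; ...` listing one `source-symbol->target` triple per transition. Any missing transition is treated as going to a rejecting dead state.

Run two small machines in parallel and take their product. One (6 states) tracks the count of `y`s, saturating at 5; the other (5 states) tracks how much of the suffix `xyxy` has currently been matched. Each combined state is a pair, one component from each; accept when both components accept. Equivalent product states are then merged.
        x   y  
>  s0   s0  s1 
   s1   s1  s2 
   s2   s3  s4 
   s3   s3  s5 
   s4   s4  s4 
   s5   s6  s4 
   s6   s4  s7 
 * s7   s4  s4 
(> = start, * = accepting)

start=s0; accept=s7; s0-x->s0; s0-y->s1; s1-x->s1; s1-y->s2; s2-x->s3; s2-y->s4; s3-x->s3; s3-y->s5; s4-x->s4; s4-y->s4; s5-x->s6; s5-y->s4; s6-x->s4; s6-y->s7; s7-x->s4; s7-y->s4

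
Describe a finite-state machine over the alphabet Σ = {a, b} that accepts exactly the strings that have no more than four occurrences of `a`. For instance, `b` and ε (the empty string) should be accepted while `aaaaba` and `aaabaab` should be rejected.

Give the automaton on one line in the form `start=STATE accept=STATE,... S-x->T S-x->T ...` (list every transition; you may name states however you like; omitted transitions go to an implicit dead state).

Only the number of `a`s matters, and only up to 5. Make a chain q0 → q1 → q2 → q3 → q4 → q5 advanced by each `a` (with q5 absorbing); every other symbol self-loops. The accepting set is {q0, q1, q2, q3, q4}.
With 6 states:
        a   b  
>* q0   q1  q0 
 * q1   q2  q1 
 * q2   q3  q2 
 * q3   q4  q3 
 * q4   q5  q4 
   q5   q5  q5 
(> = start, * = accepting)

start=q0 accept=q0,q1,q2,q3,q4 q0-a->q1 q0-b->q0 q1-a->q2 q1-b->q1 q2-a->q3 q2-b->q2 q3-a->q4 q3-b->q3 q4-a->q5 q4-b->q4 q5-a->q5 q5-b->q5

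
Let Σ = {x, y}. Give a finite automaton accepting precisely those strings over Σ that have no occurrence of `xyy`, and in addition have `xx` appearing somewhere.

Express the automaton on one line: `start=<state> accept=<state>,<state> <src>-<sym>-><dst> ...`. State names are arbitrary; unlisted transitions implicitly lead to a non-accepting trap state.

start=q0 accept=q2,q4 q0-x->q1 q0-y->q0 q1-x->q2 q1-y->q3 q2-x->q2 q2-y->q4 q3-x->q1 q3-y->q5 q4-x->q2 q4-y->q6 q5-x->q7 q5-y->q5 q6-x->q6 q6-y->q6 q7-x->q6 q7-y->q5

Run two small machines in parallel and take their product. The first has 4 states tracking partial matches of the forbidden pattern `xyy`; the second has 3 states tracking whether and how much of `xx` has been seen. A product state is a pair (one from each), accepting exactly when both do.
        x   y  
>  q0   q1  q0 
   q1   q2  q3 
 * q2   q2  q4 
   q3   q1  q5 
 * q4   q2  q6 
   q5   q7  q5 
   q6   q6  q6 
   q7   q6  q5 
(> = start, * = accepting)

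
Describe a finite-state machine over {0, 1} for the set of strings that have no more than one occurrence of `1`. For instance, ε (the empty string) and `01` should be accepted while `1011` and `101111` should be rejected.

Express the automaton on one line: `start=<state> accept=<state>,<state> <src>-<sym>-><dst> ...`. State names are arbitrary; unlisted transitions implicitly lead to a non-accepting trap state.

start=A accept=A,B A-0->A A-1->B B-0->B B-1->C C-0->C C-1->C

Only the number of `1`s matters, and only up to 2. Make a chain A → B → C advanced by each `1` (with C absorbing); every other symbol self-loops. The accepting set is {A, B}.
3 states suffice.
       0  1 
>* A   A  B 
 * B   B  C 
   C   C  C 
(> = start, * = accepting)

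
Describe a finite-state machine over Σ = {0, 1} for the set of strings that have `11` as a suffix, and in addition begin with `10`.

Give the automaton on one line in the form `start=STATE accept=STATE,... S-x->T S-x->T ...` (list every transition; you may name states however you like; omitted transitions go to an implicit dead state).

start=q0 accept=q7 q0-0->q1 q0-1->q2 q1-0->q1 q1-1->q3 q2-0->q4 q2-1->q5 q3-0->q1 q3-1->q5 q4-0->q4 q4-1->q6 q5-0->q1 q5-1->q5 q6-0->q4 q6-1->q7 q7-0->q4 q7-1->q7

Build one automaton per condition and run them in lockstep. One (3 states) tracks how much of the suffix `11` has currently been matched; the other (4 states) tracks whether the input so far still matches the prefix `10`. Each combined state is a pair, one component from each; accept when both components accept.
        0   1  
>  q0   q1  q2 
   q1   q1  q3 
   q2   q4  q5 
   q3   q1  q5 
   q4   q4  q6 
   q5   q1  q5 
   q6   q4  q7 
 * q7   q4  q7 
(> = start, * = accepting)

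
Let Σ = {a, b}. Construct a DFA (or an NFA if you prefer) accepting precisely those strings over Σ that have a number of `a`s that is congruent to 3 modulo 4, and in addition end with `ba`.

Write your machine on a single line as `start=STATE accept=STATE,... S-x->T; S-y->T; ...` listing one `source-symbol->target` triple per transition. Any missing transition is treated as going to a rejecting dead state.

Run two small machines in parallel and take their product. One (4 states) tracks the count of `a`s modulo 4; the other (3 states) tracks how much of the suffix `ba` has currently been matched. Each combined state is a pair, one component from each; accept when both components accept.
With 12 states:
          a    b  
>  S0     S1   S2 
   S1     S3   S4 
   S2     S5   S2 
   S3     S6   S7 
   S4     S8   S4 
   S5     S3   S4 
   S6     S0   S9 
   S7    S10   S7 
   S8     S6   S7 
   S9    S11   S9 
 * S10    S0   S9 
   S11    S1   S2 
(> = start, * = accepting)

start=S0; accept=S10; S0-a->S1; S0-b->S2; S1-a->S3; S1-b->S4; S2-a->S5; S2-b->S2; S3-a->S6; S3-b->S7; S4-a->S8; S4-b->S4; S5-a->S3; S5-b->S4; S6-a->S0; S6-b->S9; S7-a->S10; S7-b->S7; S8-a->S6; S8-b->S7; S9-a->S11; S9-b->S9; S10-a->S0; S10-b->S9; S11-a->S1; S11-b->S2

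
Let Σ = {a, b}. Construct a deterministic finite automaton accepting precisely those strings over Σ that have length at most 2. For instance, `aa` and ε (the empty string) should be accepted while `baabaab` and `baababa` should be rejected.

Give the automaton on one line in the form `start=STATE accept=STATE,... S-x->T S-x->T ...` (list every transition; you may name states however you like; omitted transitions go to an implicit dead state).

We only need to distinguish lengths 0, 1, …, 2, and '>2'. Chain q0 → q1 → q2 → q3 on every symbol, with q3 looping. Accepting states: {q0, q1, q2}.
4 states suffice.
        a   b  
>* q0   q1  q1 
 * q1   q2  q2 
 * q2   q3  q3 
   q3   q3  q3 
(> = start, * = accepting)

start=q0 accept=q0,q1,q2 q0-a->q1 q0-b->q1 q1-a->q2 q1-b->q2 q2-a->q3 q2-b->q3 q3-a->q3 q3-b->q3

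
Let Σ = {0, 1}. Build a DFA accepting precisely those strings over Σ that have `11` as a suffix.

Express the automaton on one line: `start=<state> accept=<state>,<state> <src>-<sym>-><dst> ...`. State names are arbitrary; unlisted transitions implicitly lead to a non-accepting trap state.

Let each state record the length of the longest suffix of the input read so far that is also a prefix of `11`. q1 means the last symbol is `1`; q2 means the last 2 symbols are `11`. Accept only at q2, where the string currently ends in `11`.
A 3-state machine:
        0   1  
>  q0   q0  q1 
   q1   q0  q2 
 * q2   q0  q2 
(> = start, * = accepting)

start=q0 accept=q2 q0-0->q0 q0-1->q1 q1-0->q0 q1-1->q2 q2-0->q0 q2-1->q2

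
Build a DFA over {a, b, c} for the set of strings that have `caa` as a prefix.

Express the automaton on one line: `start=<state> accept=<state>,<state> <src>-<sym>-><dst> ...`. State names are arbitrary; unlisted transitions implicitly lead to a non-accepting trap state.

Walk along `caa` while the input agrees: from s0 take `c` to s1, and so on. Any deviation drops to the rejecting sink s4. Once s3 is reached the prefix is confirmed and every continuation is accepted.
With 5 states:
        a   b   c  
>  s0   s4  s4  s1 
   s1   s2  s4  s4 
   s2   s3  s4  s4 
 * s3   s3  s3  s3 
   s4   s4  s4  s4 
(> = start, * = accepting)

start=s0 accept=s3 s0-a->s4 s0-b->s4 s0-c->s1 s1-a->s2 s1-b->s4 s1-c->s4 s2-a->s3 s2-b->s4 s2-c->s4 s3-a->s3 s3-b->s3 s3-c->s3 s4-a->s4 s4-b->s4 s4-c->s4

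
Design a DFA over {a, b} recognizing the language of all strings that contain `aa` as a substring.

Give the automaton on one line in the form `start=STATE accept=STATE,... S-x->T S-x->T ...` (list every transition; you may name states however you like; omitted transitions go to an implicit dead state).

start=q0 accept=q2 q0-a->q1 q0-b->q0 q1-a->q2 q1-b->q0 q2-a->q2 q2-b->q2

Track how much of `aa` has been matched so far: state q0 is no progress, q2 is the absorbing accept state reached once `aa` has occurred. Intermediate states record partial matches; on a mismatch, fall back to the longest reusable overlap.
A 3-state machine:
        a   b  
>  q0   q1  q0 
   q1   q2  q0 
 * q2   q2  q2 
(> = start, * = accepting)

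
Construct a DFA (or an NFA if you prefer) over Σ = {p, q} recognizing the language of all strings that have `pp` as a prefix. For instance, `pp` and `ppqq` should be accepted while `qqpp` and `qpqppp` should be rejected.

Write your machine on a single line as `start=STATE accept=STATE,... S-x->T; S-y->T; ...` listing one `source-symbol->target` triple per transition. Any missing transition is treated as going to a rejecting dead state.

start=s0; accept=s2; s0-p->s1; s0-q->s3; s1-p->s2; s1-q->s3; s2-p->s2; s2-q->s2; s3-p->s3; s3-q->s3

Walk along `pp` while the input agrees: from s0 take `p` to s1, and so on. Any deviation drops to the rejecting sink s3. Once s2 is reached the prefix is confirmed and every continuation is accepted.
4 states suffice.
        p   q  
>  s0   s1  s3 
   s1   s2  s3 
 * s2   s2  s2 
   s3   s3  s3 
(> = start, * = accepting)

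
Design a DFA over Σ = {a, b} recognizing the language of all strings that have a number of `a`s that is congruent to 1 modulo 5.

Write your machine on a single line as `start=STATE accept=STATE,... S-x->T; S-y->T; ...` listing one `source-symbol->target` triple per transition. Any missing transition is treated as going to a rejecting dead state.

The only thing that matters is how many `a`s have appeared, reduced mod 5. Use one state per residue: s0 for 0, …, s4 for 4. Reading `a` moves to the next residue; anything else stays put. s1 is accepting.
        a   b  
>  s0   s1  s0 
 * s1   s2  s1 
   s2   s3  s2 
   s3   s4  s3 
   s4   s0  s4 
(> = start, * = accepting)

start=s0; accept=s1; s0-a->s1; s0-b->s0; s1-a->s2; s1-b->s1; s2-a->s3; s2-b->s2; s3-a->s4; s3-b->s3; s4-a->s0; s4-b->s4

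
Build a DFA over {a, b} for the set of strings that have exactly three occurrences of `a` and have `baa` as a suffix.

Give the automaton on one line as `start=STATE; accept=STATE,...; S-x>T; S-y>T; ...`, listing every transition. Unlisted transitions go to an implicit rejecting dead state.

Handle the two conditions separately and then intersect. One (5 states) tracks the count of `a`s, saturating at 4; the other (4 states) tracks how much of the suffix `baa` has currently been matched. Each combined state is a pair, one component from each; accept when both components accept. After merging equivalent states the machine shrinks.
With 6 states:
        a   b  
>  q0   q1  q0 
   q1   q2  q3 
   q2   q2  q2 
   q3   q4  q3 
   q4   q5  q2 
 * q5   q2  q2 
(> = start, * = accepting)

start=q0; accept=q5; q0-a>q1; q0-b>q0; q1-a>q2; q1-b>q3; q2-a>q2; q2-b>q2; q3-a>q4; q3-b>q3; q4-a>q5; q4-b>q2; q5-a>q2; q5-b>q2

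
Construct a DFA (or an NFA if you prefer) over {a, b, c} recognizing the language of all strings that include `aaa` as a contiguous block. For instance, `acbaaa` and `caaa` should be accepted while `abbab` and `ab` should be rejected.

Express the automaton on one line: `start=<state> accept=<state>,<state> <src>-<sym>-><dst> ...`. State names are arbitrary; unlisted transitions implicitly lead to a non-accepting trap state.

start=s0 accept=s3 s0-a->s1 s0-b->s0 s0-c->s0 s1-a->s2 s1-b->s0 s1-c->s0 s2-a->s3 s2-b->s0 s2-c->s0 s3-a->s3 s3-b->s3 s3-c->s3

Track how much of `aaa` has been matched so far: state s0 is no progress, s3 is the absorbing accept state reached once `aaa` has occurred. Intermediate states record partial matches; on a mismatch, fall back to the longest reusable overlap.
4 states suffice.
        a   b   c  
>  s0   s1  s0  s0 
   s1   s2  s0  s0 
   s2   s3  s0  s0 
 * s3   s3  s3  s3 
(> = start, * = accepting)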